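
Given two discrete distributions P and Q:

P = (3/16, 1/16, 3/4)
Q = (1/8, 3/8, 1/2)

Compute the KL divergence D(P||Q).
D(P||Q) = Σ P(i) log₂(P(i)/Q(i))
  i=0: (3/16) × log₂((3/16)/(1/8)) = (3/16) × log₂(3/2) = 0.1097
  i=1: (1/16) × log₂((1/16)/(3/8)) = (1/16) × log₂(1/6) = -0.1616
  i=2: (3/4) × log₂((3/4)/(1/2)) = (3/4) × log₂(3/2) = 0.4387
D(P||Q) = 0.1097 - 0.1616 + 0.4387
  = 0.3868 bits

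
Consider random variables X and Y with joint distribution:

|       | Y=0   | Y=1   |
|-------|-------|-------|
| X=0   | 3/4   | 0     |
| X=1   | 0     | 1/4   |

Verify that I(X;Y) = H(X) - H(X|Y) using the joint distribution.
Left side, from I(X;Y) = H(X) + H(Y) - H(X,Y):
Marginal P(X) (row sums):
  P(X=0) = 3/4 + 0 = 3/4
  P(X=1) = 0 + 1/4 = 1/4
Marginal P(Y) (column sums):
  P(Y=0) = 3/4 + 0 = 3/4
  P(Y=1) = 0 + 1/4 = 1/4

H(X) = -[(3/4)·log₂(3/4) + (1/4)·log₂(1/4)]
  = 0.3113 + 0.5000
  = 0.8113 bits
H(Y) = -[(3/4)·log₂(3/4) + (1/4)·log₂(1/4)]
  = 0.3113 + 0.5000
  = 0.8113 bits
H(X,Y) = -[(3/4)·log₂(3/4) + (1/4)·log₂(1/4)]
  = 0.3113 + 0.5000
  = 0.8113 bits

I(X;Y) = H(X) + H(Y) - H(X,Y)
  = 0.8113 + 0.8113 - 0.8113
  = 0.8113 bits

Right side, with H(X|Y) computed directly from the conditional probabilities:
H(X|Y) = -Σ P(X,Y)·log₂ P(X|Y), where P(X|Y) = P(X,Y) / P(Y)
  (cells with P(X,Y) = 0 contribute 0)
  (X=0,Y=0): P(X|Y) = (3/4)/(3/4) = 1;  -(3/4)·log₂(1) = 0.0000
  (X=1,Y=1): P(X|Y) = (1/4)/(1/4) = 1;  -(1/4)·log₂(1) = 0.0000
H(X|Y) = 0.0000 + 0.0000
  = 0.0000 bits
H(X) - H(X|Y) = 0.8113 - 0.0000 = 0.8113 bits

Both sides equal 0.8113 bits, so I(X;Y) = H(X) - H(X|Y) ✓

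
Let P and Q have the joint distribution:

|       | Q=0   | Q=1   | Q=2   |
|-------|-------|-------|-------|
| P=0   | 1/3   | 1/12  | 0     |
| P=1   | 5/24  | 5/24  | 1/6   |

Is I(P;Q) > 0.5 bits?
Marginal P(P) (row sums):
  P(P=0) = 1/3 + 1/12 + 0 = 5/12
  P(P=1) = 5/24 + 5/24 + 1/6 = 7/12
Marginal P(Q) (column sums):
  P(Q=0) = 1/3 + 5/24 = 13/24
  P(Q=1) = 1/12 + 5/24 = 7/24
  P(Q=2) = 0 + 1/6 = 1/6

H(P) = -[(5/12)·log₂(5/12) + (7/12)·log₂(7/12)]
  = 0.5263 + 0.4536
  = 0.9799 bits
H(Q) = -[(13/24)·log₂(13/24) + (7/24)·log₂(7/24) + (1/6)·log₂(1/6)]
  = 0.4791 + 0.5185 + 0.4308
  = 1.4284 bits
H(P,Q) = -[(1/3)·log₂(1/3) + (1/12)·log₂(1/12) + (5/24)·log₂(5/24) + (5/24)·log₂(5/24) + (1/6)·log₂(1/6)]
  = 0.5283 + 0.2987 + 0.4715 + 0.4715 + 0.4308
  = 2.2008 bits

I(P;Q) = H(P) + H(Q) - H(P,Q)
  = 0.9799 + 1.4284 - 2.2008
  = 0.2075 bits

No. I(P;Q) = 0.2075 bits, which is ≤ 0.5 bits.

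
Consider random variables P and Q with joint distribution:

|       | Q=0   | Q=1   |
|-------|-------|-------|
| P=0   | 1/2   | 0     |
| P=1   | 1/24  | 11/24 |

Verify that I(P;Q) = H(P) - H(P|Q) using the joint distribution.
Left side, from I(P;Q) = H(P) + H(Q) - H(P,Q):
Marginal P(P) (row sums):
  P(P=0) = 1/2 + 0 = 1/2
  P(P=1) = 1/24 + 11/24 = 1/2
Marginal P(Q) (column sums):
  P(Q=0) = 1/2 + 1/24 = 13/24
  P(Q=1) = 0 + 11/24 = 11/24

H(P) = -[(1/2)·log₂(1/2) + (1/2)·log₂(1/2)]
  = 0.5000 + 0.5000
  = 1.0000 bits
H(Q) = -[(13/24)·log₂(13/24) + (11/24)·log₂(11/24)]
  = 0.4791 + 0.5159
  = 0.9950 bits
H(P,Q) = -[(1/2)·log₂(1/2) + (1/24)·log₂(1/24) + (11/24)·log₂(11/24)]
  = 0.5000 + 0.1910 + 0.5159
  = 1.2069 bits

I(P;Q) = H(P) + H(Q) - H(P,Q)
  = 1.0000 + 0.9950 - 1.2069
  = 0.7881 bits

Right side, with H(P|Q) computed directly from the conditional probabilities:
H(P|Q) = -Σ P(P,Q)·log₂ P(P|Q), where P(P|Q) = P(P,Q) / P(Q)
  (cells with P(P,Q) = 0 contribute 0)
  (P=0,Q=0): P(P|Q) = (1/2)/(13/24) = 12/13;  -(1/2)·log₂(12/13) = 0.0577
  (P=1,Q=0): P(P|Q) = (1/24)/(13/24) = 1/13;  -(1/24)·log₂(1/13) = 0.1542
  (P=1,Q=1): P(P|Q) = (11/24)/(11/24) = 1;  -(11/24)·log₂(1) = 0.0000
H(P|Q) = 0.0577 + 0.1542 + 0.0000
  = 0.2119 bits
H(P) - H(P|Q) = 1.0000 - 0.2119 = 0.7881 bits

Both sides equal 0.7881 bits, so I(P;Q) = H(P) - H(P|Q) ✓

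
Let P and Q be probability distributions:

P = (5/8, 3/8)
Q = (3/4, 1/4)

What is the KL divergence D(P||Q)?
D(P||Q) = Σ P(i) log₂(P(i)/Q(i))
  i=0: (5/8) × log₂((5/8)/(3/4)) = (5/8) × log₂(5/6) = -0.1644
  i=1: (3/8) × log₂((3/8)/(1/4)) = (3/8) × log₂(3/2) = 0.2194
D(P||Q) = -0.1644 + 0.2194
  = 0.0550 bits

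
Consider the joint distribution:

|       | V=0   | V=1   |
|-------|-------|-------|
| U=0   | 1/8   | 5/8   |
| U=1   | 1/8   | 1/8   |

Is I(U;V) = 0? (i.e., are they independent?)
Marginal P(U) (row sums):
  P(U=0) = 1/8 + 5/8 = 3/4
  P(U=1) = 1/8 + 1/8 = 1/4
Marginal P(V) (column sums):
  P(V=0) = 1/8 + 1/8 = 1/4
  P(V=1) = 5/8 + 1/8 = 3/4

U and V are independent iff P(U=i,V=j) = P(U=i)·P(V=j) for every cell.
  P(U=0)·P(V=0) = 3/4 × 1/4 = 3/16, but P(U=0,V=0) = 1/8 ✗

No, U and V are not independent. Quantitatively, I(U;V) > 0:

H(U) = -[(3/4)·log₂(3/4) + (1/4)·log₂(1/4)]
  = 0.3113 + 0.5000
  = 0.8113 bits
H(V) = -[(1/4)·log₂(1/4) + (3/4)·log₂(3/4)]
  = 0.5000 + 0.3113
  = 0.8113 bits
H(U,V) = -[(1/8)·log₂(1/8) + (5/8)·log₂(5/8) + (1/8)·log₂(1/8) + (1/8)·log₂(1/8)]
  = 0.3750 + 0.4238 + 0.3750 + 0.3750
  = 1.5488 bits
I(U;V) = H(U) + H(V) - H(U,V) = 0.8113 + 0.8113 - 1.5488 = 0.0738 bits > 0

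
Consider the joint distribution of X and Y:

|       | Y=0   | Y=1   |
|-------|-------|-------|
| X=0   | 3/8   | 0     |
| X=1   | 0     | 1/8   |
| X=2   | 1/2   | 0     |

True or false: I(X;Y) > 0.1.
Marginal P(X) (row sums):
  P(X=0) = 3/8 + 0 = 3/8
  P(X=1) = 0 + 1/8 = 1/8
  P(X=2) = 1/2 + 0 = 1/2
Marginal P(Y) (column sums):
  P(Y=0) = 3/8 + 0 + 1/2 = 7/8
  P(Y=1) = 0 + 1/8 + 0 = 1/8

H(X) = -[(3/8)·log₂(3/8) + (1/8)·log₂(1/8) + (1/2)·log₂(1/2)]
  = 0.5306 + 0.3750 + 0.5000
  = 1.4056 bits
H(Y) = -[(7/8)·log₂(7/8) + (1/8)·log₂(1/8)]
  = 0.1686 + 0.3750
  = 0.5436 bits
H(X,Y) = -[(3/8)·log₂(3/8) + (1/8)·log₂(1/8) + (1/2)·log₂(1/2)]
  = 0.5306 + 0.3750 + 0.5000
  = 1.4056 bits

I(X;Y) = H(X) + H(Y) - H(X,Y)
  = 1.4056 + 0.5436 - 1.4056
  = 0.5436 bits

True. I(X;Y) = 0.5436 bits, which is > 0.1 bits.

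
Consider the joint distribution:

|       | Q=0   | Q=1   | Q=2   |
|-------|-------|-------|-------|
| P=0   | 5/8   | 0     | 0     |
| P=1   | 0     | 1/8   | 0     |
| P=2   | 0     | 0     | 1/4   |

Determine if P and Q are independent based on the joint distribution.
Marginal P(P) (row sums):
  P(P=0) = 5/8 + 0 + 0 = 5/8
  P(P=1) = 0 + 1/8 + 0 = 1/8
  P(P=2) = 0 + 0 + 1/4 = 1/4
Marginal P(Q) (column sums):
  P(Q=0) = 5/8 + 0 + 0 = 5/8
  P(Q=1) = 0 + 1/8 + 0 = 1/8
  P(Q=2) = 0 + 0 + 1/4 = 1/4

P and Q are independent iff P(P=i,Q=j) = P(P=i)·P(Q=j) for every cell.
  P(P=0)·P(Q=0) = 5/8 × 5/8 = 25/64, but P(P=0,Q=0) = 5/8 ✗

No, P and Q are not independent. Quantitatively, I(P;Q) > 0:

H(P) = -[(5/8)·log₂(5/8) + (1/8)·log₂(1/8) + (1/4)·log₂(1/4)]
  = 0.4238 + 0.3750 + 0.5000
  = 1.2988 bits
H(Q) = -[(5/8)·log₂(5/8) + (1/8)·log₂(1/8) + (1/4)·log₂(1/4)]
  = 0.4238 + 0.3750 + 0.5000
  = 1.2988 bits
H(P,Q) = -[(5/8)·log₂(5/8) + (1/8)·log₂(1/8) + (1/4)·log₂(1/4)]
  = 0.4238 + 0.3750 + 0.5000
  = 1.2988 bits
I(P;Q) = H(P) + H(Q) - H(P,Q) = 1.2988 + 1.2988 - 1.2988 = 1.2988 bits > 0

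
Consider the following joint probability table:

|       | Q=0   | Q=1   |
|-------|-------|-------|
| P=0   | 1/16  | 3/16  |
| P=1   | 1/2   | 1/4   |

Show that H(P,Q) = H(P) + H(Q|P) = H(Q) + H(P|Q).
Marginal P(P) (row sums):
  P(P=0) = 1/16 + 3/16 = 1/4
  P(P=1) = 1/2 + 1/4 = 3/4
Marginal P(Q) (column sums):
  P(Q=0) = 1/16 + 1/2 = 9/16
  P(Q=1) = 3/16 + 1/4 = 7/16

Decomposition 1: H(P) + H(Q|P)
H(P) = -[(1/4)·log₂(1/4) + (3/4)·log₂(3/4)]
  = 0.5000 + 0.3113
  = 0.8113 bits
H(Q|P) = -Σ P(P,Q)·log₂ P(Q|P), where P(Q|P) = P(P,Q) / P(P)
  (P=0,Q=0): P(Q|P) = (1/16)/(1/4) = 1/4;  -(1/16)·log₂(1/4) = 0.1250
  (P=0,Q=1): P(Q|P) = (3/16)/(1/4) = 3/4;  -(3/16)·log₂(3/4) = 0.0778
  (P=1,Q=0): P(Q|P) = (1/2)/(3/4) = 2/3;  -(1/2)·log₂(2/3) = 0.2925
  (P=1,Q=1): P(Q|P) = (1/4)/(3/4) = 1/3;  -(1/4)·log₂(1/3) = 0.3962
H(Q|P) = 0.1250 + 0.0778 + 0.2925 + 0.3962
  = 0.8915 bits
H(P) + H(Q|P) = 0.8113 + 0.8915 = 1.7028 bits

Decomposition 2: H(Q) + H(P|Q)
H(Q) = -[(9/16)·log₂(9/16) + (7/16)·log₂(7/16)]
  = 0.4669 + 0.5218
  = 0.9887 bits
H(P|Q) = -Σ P(P,Q)·log₂ P(P|Q), where P(P|Q) = P(P,Q) / P(Q)
  (P=0,Q=0): P(P|Q) = (1/16)/(9/16) = 1/9;  -(1/16)·log₂(1/9) = 0.1981
  (P=0,Q=1): P(P|Q) = (3/16)/(7/16) = 3/7;  -(3/16)·log₂(3/7) = 0.2292
  (P=1,Q=0): P(P|Q) = (1/2)/(9/16) = 8/9;  -(1/2)·log₂(8/9) = 0.0850
  (P=1,Q=1): P(P|Q) = (1/4)/(7/16) = 4/7;  -(1/4)·log₂(4/7) = 0.2018
H(P|Q) = 0.1981 + 0.2292 + 0.0850 + 0.2018
  = 0.7141 bits
H(Q) + H(P|Q) = 0.9887 + 0.7141 = 1.7028 bits

Direct computation of the joint entropy:
H(P,Q) = -[(1/16)·log₂(1/16) + (3/16)·log₂(3/16) + (1/2)·log₂(1/2) + (1/4)·log₂(1/4)]
  = 0.2500 + 0.4528 + 0.5000 + 0.5000
  = 1.7028 bits

All three agree: H(P,Q) = 1.7028 bits ✓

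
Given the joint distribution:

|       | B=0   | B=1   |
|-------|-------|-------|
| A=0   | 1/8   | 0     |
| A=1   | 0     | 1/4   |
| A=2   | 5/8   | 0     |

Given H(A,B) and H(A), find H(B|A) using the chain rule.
From the chain rule: H(A,B) = H(A) + H(B|A)
Therefore: H(B|A) = H(A,B) - H(A)

H(A,B) = -[(1/8)·log₂(1/8) + (1/4)·log₂(1/4) + (5/8)·log₂(5/8)]
  = 0.3750 + 0.5000 + 0.4238
  = 1.2988 bits
Marginal P(A) (row sums):
  P(A=0) = 1/8 + 0 = 1/8
  P(A=1) = 0 + 1/4 = 1/4
  P(A=2) = 5/8 + 0 = 5/8
H(A) = -[(1/8)·log₂(1/8) + (1/4)·log₂(1/4) + (5/8)·log₂(5/8)]
  = 0.3750 + 0.5000 + 0.4238
  = 1.2988 bits

H(B|A) = 1.2988 - 1.2988 = 0.0000 bits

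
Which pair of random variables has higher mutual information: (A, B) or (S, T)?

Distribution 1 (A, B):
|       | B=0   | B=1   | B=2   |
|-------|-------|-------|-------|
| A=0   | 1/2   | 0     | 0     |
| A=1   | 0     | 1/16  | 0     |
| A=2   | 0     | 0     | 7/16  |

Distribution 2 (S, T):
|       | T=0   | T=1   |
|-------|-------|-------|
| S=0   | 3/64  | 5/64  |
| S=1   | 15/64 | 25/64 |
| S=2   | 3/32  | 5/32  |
Distribution 1 (A, B):
Marginal P(A) (row sums):
  P(A=0) = 1/2 + 0 + 0 = 1/2
  P(A=1) = 0 + 1/16 + 0 = 1/16
  P(A=2) = 0 + 0 + 7/16 = 7/16
Marginal P(B) (column sums):
  P(B=0) = 1/2 + 0 + 0 = 1/2
  P(B=1) = 0 + 1/16 + 0 = 1/16
  P(B=2) = 0 + 0 + 7/16 = 7/16

H(A) = -[(1/2)·log₂(1/2) + (1/16)·log₂(1/16) + (7/16)·log₂(7/16)]
  = 0.5000 + 0.2500 + 0.5218
  = 1.2718 bits
H(B) = -[(1/2)·log₂(1/2) + (1/16)·log₂(1/16) + (7/16)·log₂(7/16)]
  = 0.5000 + 0.2500 + 0.5218
  = 1.2718 bits
H(A,B) = -[(1/2)·log₂(1/2) + (1/16)·log₂(1/16) + (7/16)·log₂(7/16)]
  = 0.5000 + 0.2500 + 0.5218
  = 1.2718 bits

I(A;B) = H(A) + H(B) - H(A,B)
  = 1.2718 + 1.2718 - 1.2718
  = 1.2718 bits

Distribution 2 (S, T):
Marginal P(S) (row sums):
  P(S=0) = 3/64 + 5/64 = 1/8
  P(S=1) = 15/64 + 25/64 = 5/8
  P(S=2) = 3/32 + 5/32 = 1/4
Marginal P(T) (column sums):
  P(T=0) = 3/64 + 15/64 + 3/32 = 3/8
  P(T=1) = 5/64 + 25/64 + 5/32 = 5/8

H(S) = -[(1/8)·log₂(1/8) + (5/8)·log₂(5/8) + (1/4)·log₂(1/4)]
  = 0.3750 + 0.4238 + 0.5000
  = 1.2988 bits
H(T) = -[(3/8)·log₂(3/8) + (5/8)·log₂(5/8)]
  = 0.5306 + 0.4238
  = 0.9544 bits
H(S,T) = -[(3/64)·log₂(3/64) + (5/64)·log₂(5/64) + (15/64)·log₂(15/64) + (25/64)·log₂(25/64) + (3/32)·log₂(3/32) + (5/32)·log₂(5/32)]
  = 0.2070 + 0.2873 + 0.4906 + 0.5297 + 0.3202 + 0.4184
  = 2.2532 bits

I(S;T) = H(S) + H(T) - H(S,T)
  = 1.2988 + 0.9544 - 2.2532
  = 0.0000 bits

I(A;B) = 1.2718 bits > I(S;T) = 0.0000 bits, so (A, B) has the higher mutual information (stronger dependence).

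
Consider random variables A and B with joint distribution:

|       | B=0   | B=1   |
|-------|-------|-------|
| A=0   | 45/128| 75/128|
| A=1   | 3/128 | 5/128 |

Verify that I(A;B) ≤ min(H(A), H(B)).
Marginal P(A) (row sums):
  P(A=0) = 45/128 + 75/128 = 15/16
  P(A=1) = 3/128 + 5/128 = 1/16
Marginal P(B) (column sums):
  P(B=0) = 45/128 + 3/128 = 3/8
  P(B=1) = 75/128 + 5/128 = 5/8

H(A) = -[(15/16)·log₂(15/16) + (1/16)·log₂(1/16)]
  = 0.0873 + 0.2500
  = 0.3373 bits
H(B) = -[(3/8)·log₂(3/8) + (5/8)·log₂(5/8)]
  = 0.5306 + 0.4238
  = 0.9544 bits
H(A,B) = -[(45/128)·log₂(45/128) + (75/128)·log₂(75/128) + (3/128)·log₂(3/128) + (5/128)·log₂(5/128)]
  = 0.5302 + 0.4519 + 0.1269 + 0.1827
  = 1.2917 bits

I(A;B) = H(A) + H(B) - H(A,B)
  = 0.3373 + 0.9544 - 1.2917
  = 0.0000 bits

min(H(A), H(B)) = min(0.3373, 0.9544) = 0.3373 bits
Since 0.0000 ≤ 0.3373, the bound is satisfied ✓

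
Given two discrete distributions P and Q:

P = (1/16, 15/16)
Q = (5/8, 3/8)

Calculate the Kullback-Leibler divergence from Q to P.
D(P||Q) = Σ P(i) log₂(P(i)/Q(i))
  i=0: (1/16) × log₂((1/16)/(5/8)) = (1/16) × log₂(1/10) = -0.2076
  i=1: (15/16) × log₂((15/16)/(3/8)) = (15/16) × log₂(5/2) = 1.2393
D(P||Q) = -0.2076 + 1.2393
  = 1.0317 bits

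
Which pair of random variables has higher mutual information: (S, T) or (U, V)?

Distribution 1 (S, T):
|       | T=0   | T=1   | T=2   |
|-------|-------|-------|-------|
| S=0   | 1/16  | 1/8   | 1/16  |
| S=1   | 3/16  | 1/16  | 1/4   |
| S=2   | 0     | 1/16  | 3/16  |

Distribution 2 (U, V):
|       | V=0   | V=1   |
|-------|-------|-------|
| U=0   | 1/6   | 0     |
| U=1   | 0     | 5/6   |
Distribution 1 (S, T):
Marginal P(S) (row sums):
  P(S=0) = 1/16 + 1/8 + 1/16 = 1/4
  P(S=1) = 3/16 + 1/16 + 1/4 = 1/2
  P(S=2) = 0 + 1/16 + 3/16 = 1/4
Marginal P(T) (column sums):
  P(T=0) = 1/16 + 3/16 + 0 = 1/4
  P(T=1) = 1/8 + 1/16 + 1/16 = 1/4
  P(T=2) = 1/16 + 1/4 + 3/16 = 1/2

H(S) = -[(1/4)·log₂(1/4) + (1/2)·log₂(1/2) + (1/4)·log₂(1/4)]
  = 0.5000 + 0.5000 + 0.5000
  = 1.5000 bits
H(T) = -[(1/4)·log₂(1/4) + (1/4)·log₂(1/4) + (1/2)·log₂(1/2)]
  = 0.5000 + 0.5000 + 0.5000
  = 1.5000 bits
H(S,T) = -[(1/16)·log₂(1/16) + (1/8)·log₂(1/8) + (1/16)·log₂(1/16) + (3/16)·log₂(3/16) + (1/16)·log₂(1/16) + (1/4)·log₂(1/4) + (1/16)·log₂(1/16) + (3/16)·log₂(3/16)]
  = 0.2500 + 0.3750 + 0.2500 + 0.4528 + 0.2500 + 0.5000 + 0.2500 + 0.4528
  = 2.7806 bits

I(S;T) = H(S) + H(T) - H(S,T)
  = 1.5000 + 1.5000 - 2.7806
  = 0.2194 bits

Distribution 2 (U, V):
Marginal P(U) (row sums):
  P(U=0) = 1/6 + 0 = 1/6
  P(U=1) = 0 + 5/6 = 5/6
Marginal P(V) (column sums):
  P(V=0) = 1/6 + 0 = 1/6
  P(V=1) = 0 + 5/6 = 5/6

H(U) = -[(1/6)·log₂(1/6) + (5/6)·log₂(5/6)]
  = 0.4308 + 0.2192
  = 0.6500 bits
H(V) = -[(1/6)·log₂(1/6) + (5/6)·log₂(5/6)]
  = 0.4308 + 0.2192
  = 0.6500 bits
H(U,V) = -[(1/6)·log₂(1/6) + (5/6)·log₂(5/6)]
  = 0.4308 + 0.2192
  = 0.6500 bits

I(U;V) = H(U) + H(V) - H(U,V)
  = 0.6500 + 0.6500 - 0.6500
  = 0.6500 bits

I(U;V) = 0.6500 bits > I(S;T) = 0.2194 bits, so (U, V) has the higher mutual information (stronger dependence).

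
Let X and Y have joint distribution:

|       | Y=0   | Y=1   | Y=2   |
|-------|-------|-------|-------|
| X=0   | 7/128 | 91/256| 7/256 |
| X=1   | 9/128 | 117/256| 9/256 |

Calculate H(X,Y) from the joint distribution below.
H(X,Y) = -Σ P(X,Y) log₂ P(X,Y), summed over the non-zero cells:
H(X,Y) = -[(7/128)·log₂(7/128) + (91/256)·log₂(91/256) + (7/256)·log₂(7/256) + (9/128)·log₂(9/128) + (117/256)·log₂(117/256) + (9/256)·log₂(9/256)]
  = 0.2293 + 0.5304 + 0.1420 + 0.2693 + 0.5163 + 0.1698
  = 1.8571 bits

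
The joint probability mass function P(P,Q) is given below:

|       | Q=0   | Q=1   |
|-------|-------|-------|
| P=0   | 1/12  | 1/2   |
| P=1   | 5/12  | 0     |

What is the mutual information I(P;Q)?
Marginal P(P) (row sums):
  P(P=0) = 1/12 + 1/2 = 7/12
  P(P=1) = 5/12 + 0 = 5/12
Marginal P(Q) (column sums):
  P(Q=0) = 1/12 + 5/12 = 1/2
  P(Q=1) = 1/2 + 0 = 1/2

H(P) = -[(7/12)·log₂(7/12) + (5/12)·log₂(5/12)]
  = 0.4536 + 0.5263
  = 0.9799 bits
H(Q) = -[(1/2)·log₂(1/2) + (1/2)·log₂(1/2)]
  = 0.5000 + 0.5000
  = 1.0000 bits
H(P,Q) = -[(1/12)·log₂(1/12) + (1/2)·log₂(1/2) + (5/12)·log₂(5/12)]
  = 0.2987 + 0.5000 + 0.5263
  = 1.3250 bits

I(P;Q) = H(P) + H(Q) - H(P,Q)
  = 0.9799 + 1.0000 - 1.3250
  = 0.6549 bits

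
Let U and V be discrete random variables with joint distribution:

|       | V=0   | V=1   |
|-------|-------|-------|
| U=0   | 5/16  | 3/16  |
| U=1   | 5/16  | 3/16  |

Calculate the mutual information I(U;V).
Marginal P(U) (row sums):
  P(U=0) = 5/16 + 3/16 = 1/2
  P(U=1) = 5/16 + 3/16 = 1/2
Marginal P(V) (column sums):
  P(V=0) = 5/16 + 5/16 = 5/8
  P(V=1) = 3/16 + 3/16 = 3/8

H(U) = -[(1/2)·log₂(1/2) + (1/2)·log₂(1/2)]
  = 0.5000 + 0.5000
  = 1.0000 bits
H(V) = -[(5/8)·log₂(5/8) + (3/8)·log₂(3/8)]
  = 0.4238 + 0.5306
  = 0.9544 bits
H(U,V) = -[(5/16)·log₂(5/16) + (3/16)·log₂(3/16) + (5/16)·log₂(5/16) + (3/16)·log₂(3/16)]
  = 0.5244 + 0.4528 + 0.5244 + 0.4528
  = 1.9544 bits

I(U;V) = H(U) + H(V) - H(U,V)
  = 1.0000 + 0.9544 - 1.9544
  = 0.0000 bits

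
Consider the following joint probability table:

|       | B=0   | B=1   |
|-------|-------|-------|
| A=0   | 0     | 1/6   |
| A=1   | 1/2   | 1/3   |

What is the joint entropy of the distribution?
H(A,B) = -Σ P(A,B) log₂ P(A,B), summed over the non-zero cells:
H(A,B) = -[(1/6)·log₂(1/6) + (1/2)·log₂(1/2) + (1/3)·log₂(1/3)]
  = 0.4308 + 0.5000 + 0.5283
  = 1.4591 bits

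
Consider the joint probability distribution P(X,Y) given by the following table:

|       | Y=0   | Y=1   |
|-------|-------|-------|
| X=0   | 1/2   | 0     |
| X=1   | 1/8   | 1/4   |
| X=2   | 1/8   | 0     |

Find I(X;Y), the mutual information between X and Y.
Marginal P(X) (row sums):
  P(X=0) = 1/2 + 0 = 1/2
  P(X=1) = 1/8 + 1/4 = 3/8
  P(X=2) = 1/8 + 0 = 1/8
Marginal P(Y) (column sums):
  P(Y=0) = 1/2 + 1/8 + 1/8 = 3/4
  P(Y=1) = 0 + 1/4 + 0 = 1/4

H(X) = -[(1/2)·log₂(1/2) + (3/8)·log₂(3/8) + (1/8)·log₂(1/8)]
  = 0.5000 + 0.5306 + 0.3750
  = 1.4056 bits
H(Y) = -[(3/4)·log₂(3/4) + (1/4)·log₂(1/4)]
  = 0.3113 + 0.5000
  = 0.8113 bits
H(X,Y) = -[(1/2)·log₂(1/2) + (1/8)·log₂(1/8) + (1/4)·log₂(1/4) + (1/8)·log₂(1/8)]
  = 0.5000 + 0.3750 + 0.5000 + 0.3750
  = 1.7500 bits

I(X;Y) = H(X) + H(Y) - H(X,Y)
  = 1.4056 + 0.8113 - 1.7500
  = 0.4669 bits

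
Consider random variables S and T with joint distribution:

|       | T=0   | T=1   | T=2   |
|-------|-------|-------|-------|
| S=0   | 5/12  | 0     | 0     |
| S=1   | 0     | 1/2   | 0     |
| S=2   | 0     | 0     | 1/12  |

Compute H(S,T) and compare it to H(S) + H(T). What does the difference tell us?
Marginal P(S) (row sums):
  P(S=0) = 5/12 + 0 + 0 = 5/12
  P(S=1) = 0 + 1/2 + 0 = 1/2
  P(S=2) = 0 + 0 + 1/12 = 1/12
Marginal P(T) (column sums):
  P(T=0) = 5/12 + 0 + 0 = 5/12
  P(T=1) = 0 + 1/2 + 0 = 1/2
  P(T=2) = 0 + 0 + 1/12 = 1/12

H(S,T) = -[(5/12)·log₂(5/12) + (1/2)·log₂(1/2) + (1/12)·log₂(1/12)]
  = 0.5263 + 0.5000 + 0.2987
  = 1.3250 bits
H(S) = -[(5/12)·log₂(5/12) + (1/2)·log₂(1/2) + (1/12)·log₂(1/12)]
  = 0.5263 + 0.5000 + 0.2987
  = 1.3250 bits
H(T) = -[(5/12)·log₂(5/12) + (1/2)·log₂(1/2) + (1/12)·log₂(1/12)]
  = 0.5263 + 0.5000 + 0.2987
  = 1.3250 bits

H(S) + H(T) = 1.3250 + 1.3250 = 2.6500 bits
Difference: H(S) + H(T) - H(S,T) = 2.6500 - 1.3250 = 1.3250 bits = I(S;T)

The difference is the mutual information; it is positive here, so S and T are dependent (knowing one reduces uncertainty about the other by 1.3250 bits).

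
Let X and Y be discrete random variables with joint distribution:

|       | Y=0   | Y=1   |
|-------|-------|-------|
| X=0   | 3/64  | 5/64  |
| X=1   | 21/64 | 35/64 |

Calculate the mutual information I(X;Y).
Marginal P(X) (row sums):
  P(X=0) = 3/64 + 5/64 = 1/8
  P(X=1) = 21/64 + 35/64 = 7/8
Marginal P(Y) (column sums):
  P(Y=0) = 3/64 + 21/64 = 3/8
  P(Y=1) = 5/64 + 35/64 = 5/8

H(X) = -[(1/8)·log₂(1/8) + (7/8)·log₂(7/8)]
  = 0.3750 + 0.1686
  = 0.5436 bits
H(Y) = -[(3/8)·log₂(3/8) + (5/8)·log₂(5/8)]
  = 0.5306 + 0.4238
  = 0.9544 bits
H(X,Y) = -[(3/64)·log₂(3/64) + (5/64)·log₂(5/64) + (21/64)·log₂(21/64) + (35/64)·log₂(35/64)]
  = 0.2070 + 0.2873 + 0.5275 + 0.4762
  = 1.4980 bits

I(X;Y) = H(X) + H(Y) - H(X,Y)
  = 0.5436 + 0.9544 - 1.4980
  = 0.0000 bits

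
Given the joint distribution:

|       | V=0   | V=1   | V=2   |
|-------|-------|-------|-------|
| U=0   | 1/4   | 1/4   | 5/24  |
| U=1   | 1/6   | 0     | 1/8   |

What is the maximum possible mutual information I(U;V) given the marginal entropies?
The upper bound on mutual information is I(U;V) ≤ min(H(U), H(V)).

Marginal P(U) (row sums):
  P(U=0) = 1/4 + 1/4 + 5/24 = 17/24
  P(U=1) = 1/6 + 0 + 1/8 = 7/24
Marginal P(V) (column sums):
  P(V=0) = 1/4 + 1/6 = 5/12
  P(V=1) = 1/4 + 0 = 1/4
  P(V=2) = 5/24 + 1/8 = 1/3

H(U) = -[(17/24)·log₂(17/24) + (7/24)·log₂(7/24)]
  = 0.3524 + 0.5185
  = 0.8709 bits
H(V) = -[(5/12)·log₂(5/12) + (1/4)·log₂(1/4) + (1/3)·log₂(1/3)]
  = 0.5263 + 0.5000 + 0.5283
  = 1.5546 bits

Maximum possible I(U;V) = min(0.8709, 1.5546) = 0.8709 bits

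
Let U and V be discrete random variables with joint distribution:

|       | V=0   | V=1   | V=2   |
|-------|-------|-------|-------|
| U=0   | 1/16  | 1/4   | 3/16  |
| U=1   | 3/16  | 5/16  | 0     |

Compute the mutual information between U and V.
Marginal P(U) (row sums):
  P(U=0) = 1/16 + 1/4 + 3/16 = 1/2
  P(U=1) = 3/16 + 5/16 + 0 = 1/2
Marginal P(V) (column sums):
  P(V=0) = 1/16 + 3/16 = 1/4
  P(V=1) = 1/4 + 5/16 = 9/16
  P(V=2) = 3/16 + 0 = 3/16

H(U) = -[(1/2)·log₂(1/2) + (1/2)·log₂(1/2)]
  = 0.5000 + 0.5000
  = 1.0000 bits
H(V) = -[(1/4)·log₂(1/4) + (9/16)·log₂(9/16) + (3/16)·log₂(3/16)]
  = 0.5000 + 0.4669 + 0.4528
  = 1.4197 bits
H(U,V) = -[(1/16)·log₂(1/16) + (1/4)·log₂(1/4) + (3/16)·log₂(3/16) + (3/16)·log₂(3/16) + (5/16)·log₂(5/16)]
  = 0.2500 + 0.5000 + 0.4528 + 0.4528 + 0.5244
  = 2.1800 bits

I(U;V) = H(U) + H(V) - H(U,V)
  = 1.0000 + 1.4197 - 2.1800
  = 0.2397 bits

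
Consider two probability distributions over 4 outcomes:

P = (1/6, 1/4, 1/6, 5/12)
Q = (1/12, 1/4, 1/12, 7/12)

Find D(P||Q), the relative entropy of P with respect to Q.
D(P||Q) = Σ P(i) log₂(P(i)/Q(i))
  i=0: (1/6) × log₂((1/6)/(1/12)) = (1/6) × log₂(2) = 0.1667
  i=1: (1/4) × log₂((1/4)/(1/4)) = (1/4) × log₂(1) = 0.0000
  i=2: (1/6) × log₂((1/6)/(1/12)) = (1/6) × log₂(2) = 0.1667
  i=3: (5/12) × log₂((5/12)/(7/12)) = (5/12) × log₂(5/7) = -0.2023
D(P||Q) = 0.1667 + 0.0000 + 0.1667 - 0.2023
  = 0.1311 bits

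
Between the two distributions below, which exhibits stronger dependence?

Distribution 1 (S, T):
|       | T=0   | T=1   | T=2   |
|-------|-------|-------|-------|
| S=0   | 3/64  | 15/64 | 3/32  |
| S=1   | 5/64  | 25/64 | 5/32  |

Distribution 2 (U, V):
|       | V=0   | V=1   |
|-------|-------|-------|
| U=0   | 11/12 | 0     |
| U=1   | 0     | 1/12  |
Distribution 1 (S, T):
Marginal P(S) (row sums):
  P(S=0) = 3/64 + 15/64 + 3/32 = 3/8
  P(S=1) = 5/64 + 25/64 + 5/32 = 5/8
Marginal P(T) (column sums):
  P(T=0) = 3/64 + 5/64 = 1/8
  P(T=1) = 15/64 + 25/64 = 5/8
  P(T=2) = 3/32 + 5/32 = 1/4

H(S) = -[(3/8)·log₂(3/8) + (5/8)·log₂(5/8)]
  = 0.5306 + 0.4238
  = 0.9544 bits
H(T) = -[(1/8)·log₂(1/8) + (5/8)·log₂(5/8) + (1/4)·log₂(1/4)]
  = 0.3750 + 0.4238 + 0.5000
  = 1.2988 bits
H(S,T) = -[(3/64)·log₂(3/64) + (15/64)·log₂(15/64) + (3/32)·log₂(3/32) + (5/64)·log₂(5/64) + (25/64)·log₂(25/64) + (5/32)·log₂(5/32)]
  = 0.2070 + 0.4906 + 0.3202 + 0.2873 + 0.5297 + 0.4184
  = 2.2532 bits

I(S;T) = H(S) + H(T) - H(S,T)
  = 0.9544 + 1.2988 - 2.2532
  = 0.0000 bits

Distribution 2 (U, V):
Marginal P(U) (row sums):
  P(U=0) = 11/12 + 0 = 11/12
  P(U=1) = 0 + 1/12 = 1/12
Marginal P(V) (column sums):
  P(V=0) = 11/12 + 0 = 11/12
  P(V=1) = 0 + 1/12 = 1/12

H(U) = -[(11/12)·log₂(11/12) + (1/12)·log₂(1/12)]
  = 0.1151 + 0.2987
  = 0.4138 bits
H(V) = -[(11/12)·log₂(11/12) + (1/12)·log₂(1/12)]
  = 0.1151 + 0.2987
  = 0.4138 bits
H(U,V) = -[(11/12)·log₂(11/12) + (1/12)·log₂(1/12)]
  = 0.1151 + 0.2987
  = 0.4138 bits

I(U;V) = H(U) + H(V) - H(U,V)
  = 0.4138 + 0.4138 - 0.4138
  = 0.4138 bits

I(U;V) = 0.4138 bits > I(S;T) = 0.0000 bits, so (U, V) has the higher mutual information (stronger dependence).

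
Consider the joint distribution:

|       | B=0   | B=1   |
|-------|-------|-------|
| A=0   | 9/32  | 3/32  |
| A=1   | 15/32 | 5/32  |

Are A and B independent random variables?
Marginal P(A) (row sums):
  P(A=0) = 9/32 + 3/32 = 3/8
  P(A=1) = 15/32 + 5/32 = 5/8
Marginal P(B) (column sums):
  P(B=0) = 9/32 + 15/32 = 3/4
  P(B=1) = 3/32 + 5/32 = 1/4

A and B are independent iff P(A=i,B=j) = P(A=i)·P(B=j) for every cell.
  P(A=0)·P(B=0) = 3/8 × 3/4 = 9/32 = P(A=0,B=0) ✓
  P(A=0)·P(B=1) = 3/8 × 1/4 = 3/32 = P(A=0,B=1) ✓
  P(A=1)·P(B=0) = 5/8 × 3/4 = 15/32 = P(A=1,B=0) ✓
  P(A=1)·P(B=1) = 5/8 × 1/4 = 5/32 = P(A=1,B=1) ✓

Yes, A and B are independent: every cell factors, so I(A;B) = 0 bits.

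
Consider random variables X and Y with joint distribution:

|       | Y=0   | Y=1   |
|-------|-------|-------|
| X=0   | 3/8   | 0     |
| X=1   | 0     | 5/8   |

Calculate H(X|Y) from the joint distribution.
Marginal P(Y) (column sums):
  P(Y=0) = 3/8 + 0 = 3/8
  P(Y=1) = 0 + 5/8 = 5/8

H(X|Y) = -Σ P(X,Y)·log₂ P(X|Y), where P(X|Y) = P(X,Y) / P(Y)
  (cells with P(X,Y) = 0 contribute 0)
  (X=0,Y=0): P(X|Y) = (3/8)/(3/8) = 1;  -(3/8)·log₂(1) = 0.0000
  (X=1,Y=1): P(X|Y) = (5/8)/(5/8) = 1;  -(5/8)·log₂(1) = 0.0000
H(X|Y) = 0.0000 + 0.0000
  = 0.0000 bits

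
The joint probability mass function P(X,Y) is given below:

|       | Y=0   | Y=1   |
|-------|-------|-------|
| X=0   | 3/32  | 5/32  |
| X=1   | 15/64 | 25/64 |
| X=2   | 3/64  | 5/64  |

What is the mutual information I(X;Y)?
Marginal P(X) (row sums):
  P(X=0) = 3/32 + 5/32 = 1/4
  P(X=1) = 15/64 + 25/64 = 5/8
  P(X=2) = 3/64 + 5/64 = 1/8
Marginal P(Y) (column sums):
  P(Y=0) = 3/32 + 15/64 + 3/64 = 3/8
  P(Y=1) = 5/32 + 25/64 + 5/64 = 5/8

H(X) = -[(1/4)·log₂(1/4) + (5/8)·log₂(5/8) + (1/8)·log₂(1/8)]
  = 0.5000 + 0.4238 + 0.3750
  = 1.2988 bits
H(Y) = -[(3/8)·log₂(3/8) + (5/8)·log₂(5/8)]
  = 0.5306 + 0.4238
  = 0.9544 bits
H(X,Y) = -[(3/32)·log₂(3/32) + (5/32)·log₂(5/32) + (15/64)·log₂(15/64) + (25/64)·log₂(25/64) + (3/64)·log₂(3/64) + (5/64)·log₂(5/64)]
  = 0.3202 + 0.4184 + 0.4906 + 0.5297 + 0.2070 + 0.2873
  = 2.2532 bits

I(X;Y) = H(X) + H(Y) - H(X,Y)
  = 1.2988 + 0.9544 - 2.2532
  = 0.0000 bits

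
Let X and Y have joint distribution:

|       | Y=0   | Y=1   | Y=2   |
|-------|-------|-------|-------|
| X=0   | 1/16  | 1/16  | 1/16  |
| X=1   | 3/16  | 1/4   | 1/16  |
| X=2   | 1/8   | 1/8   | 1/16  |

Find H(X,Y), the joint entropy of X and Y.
H(X,Y) = -Σ P(X,Y) log₂ P(X,Y), summed over the non-zero cells:
H(X,Y) = -[(1/16)·log₂(1/16) + (1/16)·log₂(1/16) + (1/16)·log₂(1/16) + (3/16)·log₂(3/16) + (1/4)·log₂(1/4) + (1/16)·log₂(1/16) + (1/8)·log₂(1/8) + (1/8)·log₂(1/8) + (1/16)·log₂(1/16)]
  = 0.2500 + 0.2500 + 0.2500 + 0.4528 + 0.5000 + 0.2500 + 0.3750 + 0.3750 + 0.2500
  = 2.9528 bits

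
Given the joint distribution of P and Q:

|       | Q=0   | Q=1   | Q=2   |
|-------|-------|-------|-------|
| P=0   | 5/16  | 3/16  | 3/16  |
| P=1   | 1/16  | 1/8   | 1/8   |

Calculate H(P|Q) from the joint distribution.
Marginal P(Q) (column sums):
  P(Q=0) = 5/16 + 1/16 = 3/8
  P(Q=1) = 3/16 + 1/8 = 5/16
  P(Q=2) = 3/16 + 1/8 = 5/16

H(P|Q) = -Σ P(P,Q)·log₂ P(P|Q), where P(P|Q) = P(P,Q) / P(Q)
  (P=0,Q=0): P(P|Q) = (5/16)/(3/8) = 5/6;  -(5/16)·log₂(5/6) = 0.0822
  (P=0,Q=1): P(P|Q) = (3/16)/(5/16) = 3/5;  -(3/16)·log₂(3/5) = 0.1382
  (P=0,Q=2): P(P|Q) = (3/16)/(5/16) = 3/5;  -(3/16)·log₂(3/5) = 0.1382
  (P=1,Q=0): P(P|Q) = (1/16)/(3/8) = 1/6;  -(1/16)·log₂(1/6) = 0.1616
  (P=1,Q=1): P(P|Q) = (1/8)/(5/16) = 2/5;  -(1/8)·log₂(2/5) = 0.1652
  (P=1,Q=2): P(P|Q) = (1/8)/(5/16) = 2/5;  -(1/8)·log₂(2/5) = 0.1652
H(P|Q) = 0.0822 + 0.1382 + 0.1382 + 0.1616 + 0.1652 + 0.1652
  = 0.8506 bits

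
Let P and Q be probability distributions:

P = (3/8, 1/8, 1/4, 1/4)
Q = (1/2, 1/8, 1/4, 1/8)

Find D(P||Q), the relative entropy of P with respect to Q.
D(P||Q) = Σ P(i) log₂(P(i)/Q(i))
  i=0: (3/8) × log₂((3/8)/(1/2)) = (3/8) × log₂(3/4) = -0.1556
  i=1: (1/8) × log₂((1/8)/(1/8)) = (1/8) × log₂(1) = 0.0000
  i=2: (1/4) × log₂((1/4)/(1/4)) = (1/4) × log₂(1) = 0.0000
  i=3: (1/4) × log₂((1/4)/(1/8)) = (1/4) × log₂(2) = 0.2500
D(P||Q) = -0.1556 + 0.0000 + 0.0000 + 0.2500
  = 0.0944 bits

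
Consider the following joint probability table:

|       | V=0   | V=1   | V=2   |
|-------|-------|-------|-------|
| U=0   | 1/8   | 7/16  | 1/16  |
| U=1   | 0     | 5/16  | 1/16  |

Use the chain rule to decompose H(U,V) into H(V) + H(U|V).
By the chain rule: H(U,V) = H(V) + H(U|V)

Marginal P(V) (column sums):
  P(V=0) = 1/8 + 0 = 1/8
  P(V=1) = 7/16 + 5/16 = 3/4
  P(V=2) = 1/16 + 1/16 = 1/8
H(V) = -[(1/8)·log₂(1/8) + (3/4)·log₂(3/4) + (1/8)·log₂(1/8)]
  = 0.3750 + 0.3113 + 0.3750
  = 1.0613 bits
H(U|V) = -Σ P(U,V)·log₂ P(U|V), where P(U|V) = P(U,V) / P(V)
  (cells with P(U,V) = 0 contribute 0)
  (U=0,V=0): P(U|V) = (1/8)/(1/8) = 1;  -(1/8)·log₂(1) = 0.0000
  (U=0,V=1): P(U|V) = (7/16)/(3/4) = 7/12;  -(7/16)·log₂(7/12) = 0.3402
  (U=0,V=2): P(U|V) = (1/16)/(1/8) = 1/2;  -(1/16)·log₂(1/2) = 0.0625
  (U=1,V=1): P(U|V) = (5/16)/(3/4) = 5/12;  -(5/16)·log₂(5/12) = 0.3947
  (U=1,V=2): P(U|V) = (1/16)/(1/8) = 1/2;  -(1/16)·log₂(1/2) = 0.0625
H(U|V) = 0.0000 + 0.3402 + 0.0625 + 0.3947 + 0.0625
  = 0.8599 bits

H(U,V) = H(V) + H(U|V) = 1.0613 + 0.8599 = 1.9212 bits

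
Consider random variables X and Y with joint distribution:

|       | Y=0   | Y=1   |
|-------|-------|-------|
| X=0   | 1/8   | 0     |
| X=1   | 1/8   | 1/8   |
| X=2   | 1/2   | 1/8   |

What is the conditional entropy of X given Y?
Marginal P(Y) (column sums):
  P(Y=0) = 1/8 + 1/8 + 1/2 = 3/4
  P(Y=1) = 0 + 1/8 + 1/8 = 1/4

H(X|Y) = -Σ P(X,Y)·log₂ P(X|Y), where P(X|Y) = P(X,Y) / P(Y)
  (cells with P(X,Y) = 0 contribute 0)
  (X=0,Y=0): P(X|Y) = (1/8)/(3/4) = 1/6;  -(1/8)·log₂(1/6) = 0.3231
  (X=1,Y=0): P(X|Y) = (1/8)/(3/4) = 1/6;  -(1/8)·log₂(1/6) = 0.3231
  (X=1,Y=1): P(X|Y) = (1/8)/(1/4) = 1/2;  -(1/8)·log₂(1/2) = 0.1250
  (X=2,Y=0): P(X|Y) = (1/2)/(3/4) = 2/3;  -(1/2)·log₂(2/3) = 0.2925
  (X=2,Y=1): P(X|Y) = (1/8)/(1/4) = 1/2;  -(1/8)·log₂(1/2) = 0.1250
H(X|Y) = 0.3231 + 0.3231 + 0.1250 + 0.2925 + 0.1250
  = 1.1887 bits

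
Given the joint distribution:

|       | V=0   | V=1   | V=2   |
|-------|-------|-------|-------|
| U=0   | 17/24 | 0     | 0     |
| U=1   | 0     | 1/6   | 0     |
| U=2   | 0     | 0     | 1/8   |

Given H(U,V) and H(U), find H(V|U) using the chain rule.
From the chain rule: H(U,V) = H(U) + H(V|U)
Therefore: H(V|U) = H(U,V) - H(U)

H(U,V) = -[(17/24)·log₂(17/24) + (1/6)·log₂(1/6) + (1/8)·log₂(1/8)]
  = 0.3524 + 0.4308 + 0.3750
  = 1.1582 bits
Marginal P(U) (row sums):
  P(U=0) = 17/24 + 0 + 0 = 17/24
  P(U=1) = 0 + 1/6 + 0 = 1/6
  P(U=2) = 0 + 0 + 1/8 = 1/8
H(U) = -[(17/24)·log₂(17/24) + (1/6)·log₂(1/6) + (1/8)·log₂(1/8)]
  = 0.3524 + 0.4308 + 0.3750
  = 1.1582 bits

H(V|U) = 1.1582 - 1.1582 = 0.0000 bits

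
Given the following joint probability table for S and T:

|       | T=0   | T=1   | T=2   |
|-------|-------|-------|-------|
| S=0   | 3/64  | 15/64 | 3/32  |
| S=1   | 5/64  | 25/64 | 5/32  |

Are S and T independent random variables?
Marginal P(S) (row sums):
  P(S=0) = 3/64 + 15/64 + 3/32 = 3/8
  P(S=1) = 5/64 + 25/64 + 5/32 = 5/8
Marginal P(T) (column sums):
  P(T=0) = 3/64 + 5/64 = 1/8
  P(T=1) = 15/64 + 25/64 = 5/8
  P(T=2) = 3/32 + 5/32 = 1/4

S and T are independent iff P(S=i,T=j) = P(S=i)·P(T=j) for every cell.
  P(S=0)·P(T=0) = 3/8 × 1/8 = 3/64 = P(S=0,T=0) ✓
  P(S=0)·P(T=1) = 3/8 × 5/8 = 15/64 = P(S=0,T=1) ✓
  P(S=0)·P(T=2) = 3/8 × 1/4 = 3/32 = P(S=0,T=2) ✓
  P(S=1)·P(T=0) = 5/8 × 1/8 = 5/64 = P(S=1,T=0) ✓
  P(S=1)·P(T=1) = 5/8 × 5/8 = 25/64 = P(S=1,T=1) ✓
  P(S=1)·P(T=2) = 5/8 × 1/4 = 5/32 = P(S=1,T=2) ✓

Yes, S and T are independent: every cell factors, so I(S;T) = 0 bits.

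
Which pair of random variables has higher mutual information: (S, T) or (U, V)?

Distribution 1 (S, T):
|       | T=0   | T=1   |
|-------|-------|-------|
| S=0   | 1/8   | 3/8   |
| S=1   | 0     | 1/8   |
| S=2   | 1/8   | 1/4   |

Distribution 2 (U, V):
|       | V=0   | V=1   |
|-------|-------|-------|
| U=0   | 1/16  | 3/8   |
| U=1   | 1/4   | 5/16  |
Distribution 1 (S, T):
Marginal P(S) (row sums):
  P(S=0) = 1/8 + 3/8 = 1/2
  P(S=1) = 0 + 1/8 = 1/8
  P(S=2) = 1/8 + 1/4 = 3/8
Marginal P(T) (column sums):
  P(T=0) = 1/8 + 0 + 1/8 = 1/4
  P(T=1) = 3/8 + 1/8 + 1/4 = 3/4

H(S) = -[(1/2)·log₂(1/2) + (1/8)·log₂(1/8) + (3/8)·log₂(3/8)]
  = 0.5000 + 0.3750 + 0.5306
  = 1.4056 bits
H(T) = -[(1/4)·log₂(1/4) + (3/4)·log₂(3/4)]
  = 0.5000 + 0.3113
  = 0.8113 bits
H(S,T) = -[(1/8)·log₂(1/8) + (3/8)·log₂(3/8) + (1/8)·log₂(1/8) + (1/8)·log₂(1/8) + (1/4)·log₂(1/4)]
  = 0.3750 + 0.5306 + 0.3750 + 0.3750 + 0.5000
  = 2.1556 bits

I(S;T) = H(S) + H(T) - H(S,T)
  = 1.4056 + 0.8113 - 2.1556
  = 0.0613 bits

Distribution 2 (U, V):
Marginal P(U) (row sums):
  P(U=0) = 1/16 + 3/8 = 7/16
  P(U=1) = 1/4 + 5/16 = 9/16
Marginal P(V) (column sums):
  P(V=0) = 1/16 + 1/4 = 5/16
  P(V=1) = 3/8 + 5/16 = 11/16

H(U) = -[(7/16)·log₂(7/16) + (9/16)·log₂(9/16)]
  = 0.5218 + 0.4669
  = 0.9887 bits
H(V) = -[(5/16)·log₂(5/16) + (11/16)·log₂(11/16)]
  = 0.5244 + 0.3716
  = 0.8960 bits
H(U,V) = -[(1/16)·log₂(1/16) + (3/8)·log₂(3/8) + (1/4)·log₂(1/4) + (5/16)·log₂(5/16)]
  = 0.2500 + 0.5306 + 0.5000 + 0.5244
  = 1.8050 bits

I(U;V) = H(U) + H(V) - H(U,V)
  = 0.9887 + 0.8960 - 1.8050
  = 0.0797 bits

I(U;V) = 0.0797 bits > I(S;T) = 0.0613 bits, so (U, V) has the higher mutual information (stronger dependence).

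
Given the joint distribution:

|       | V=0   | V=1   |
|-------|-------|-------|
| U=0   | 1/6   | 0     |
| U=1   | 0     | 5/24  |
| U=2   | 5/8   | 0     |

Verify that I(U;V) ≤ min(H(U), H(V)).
Marginal P(U) (row sums):
  P(U=0) = 1/6 + 0 = 1/6
  P(U=1) = 0 + 5/24 = 5/24
  P(U=2) = 5/8 + 0 = 5/8
Marginal P(V) (column sums):
  P(V=0) = 1/6 + 0 + 5/8 = 19/24
  P(V=1) = 0 + 5/24 + 0 = 5/24

H(U) = -[(1/6)·log₂(1/6) + (5/24)·log₂(5/24) + (5/8)·log₂(5/8)]
  = 0.4308 + 0.4715 + 0.4238
  = 1.3261 bits
H(V) = -[(19/24)·log₂(19/24) + (5/24)·log₂(5/24)]
  = 0.2668 + 0.4715
  = 0.7383 bits
H(U,V) = -[(1/6)·log₂(1/6) + (5/24)·log₂(5/24) + (5/8)·log₂(5/8)]
  = 0.4308 + 0.4715 + 0.4238
  = 1.3261 bits

I(U;V) = H(U) + H(V) - H(U,V)
  = 1.3261 + 0.7383 - 1.3261
  = 0.7383 bits

min(H(U), H(V)) = min(1.3261, 0.7383) = 0.7383 bits
Since 0.7383 ≤ 0.7383, the bound is satisfied ✓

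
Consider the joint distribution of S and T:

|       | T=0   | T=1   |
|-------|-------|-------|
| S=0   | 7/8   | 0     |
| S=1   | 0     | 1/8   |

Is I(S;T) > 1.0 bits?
Marginal P(S) (row sums):
  P(S=0) = 7/8 + 0 = 7/8
  P(S=1) = 0 + 1/8 = 1/8
Marginal P(T) (column sums):
  P(T=0) = 7/8 + 0 = 7/8
  P(T=1) = 0 + 1/8 = 1/8

H(S) = -[(7/8)·log₂(7/8) + (1/8)·log₂(1/8)]
  = 0.1686 + 0.3750
  = 0.5436 bits
H(T) = -[(7/8)·log₂(7/8) + (1/8)·log₂(1/8)]
  = 0.1686 + 0.3750
  = 0.5436 bits
H(S,T) = -[(7/8)·log₂(7/8) + (1/8)·log₂(1/8)]
  = 0.1686 + 0.3750
  = 0.5436 bits

I(S;T) = H(S) + H(T) - H(S,T)
  = 0.5436 + 0.5436 - 0.5436
  = 0.5436 bits

No. I(S;T) = 0.5436 bits, which is ≤ 1.0 bits.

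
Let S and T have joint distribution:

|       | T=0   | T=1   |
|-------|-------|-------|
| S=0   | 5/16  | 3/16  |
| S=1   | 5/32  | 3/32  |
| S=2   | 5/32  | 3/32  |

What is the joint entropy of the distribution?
H(S,T) = -Σ P(S,T) log₂ P(S,T), summed over the non-zero cells:
H(S,T) = -[(5/16)·log₂(5/16) + (3/16)·log₂(3/16) + (5/32)·log₂(5/32) + (3/32)·log₂(3/32) + (5/32)·log₂(5/32) + (3/32)·log₂(3/32)]
  = 0.5244 + 0.4528 + 0.4184 + 0.3202 + 0.4184 + 0.3202
  = 2.4544 bits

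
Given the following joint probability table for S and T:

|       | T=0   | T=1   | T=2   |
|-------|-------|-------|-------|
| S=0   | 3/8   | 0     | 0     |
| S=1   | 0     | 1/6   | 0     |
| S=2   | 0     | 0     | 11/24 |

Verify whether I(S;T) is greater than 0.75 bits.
Marginal P(S) (row sums):
  P(S=0) = 3/8 + 0 + 0 = 3/8
  P(S=1) = 0 + 1/6 + 0 = 1/6
  P(S=2) = 0 + 0 + 11/24 = 11/24
Marginal P(T) (column sums):
  P(T=0) = 3/8 + 0 + 0 = 3/8
  P(T=1) = 0 + 1/6 + 0 = 1/6
  P(T=2) = 0 + 0 + 11/24 = 11/24

H(S) = -[(3/8)·log₂(3/8) + (1/6)·log₂(1/6) + (11/24)·log₂(11/24)]
  = 0.5306 + 0.4308 + 0.5159
  = 1.4773 bits
H(T) = -[(3/8)·log₂(3/8) + (1/6)·log₂(1/6) + (11/24)·log₂(11/24)]
  = 0.5306 + 0.4308 + 0.5159
  = 1.4773 bits
H(S,T) = -[(3/8)·log₂(3/8) + (1/6)·log₂(1/6) + (11/24)·log₂(11/24)]
  = 0.5306 + 0.4308 + 0.5159
  = 1.4773 bits

I(S;T) = H(S) + H(T) - H(S,T)
  = 1.4773 + 1.4773 - 1.4773
  = 1.4773 bits

Yes. I(S;T) = 1.4773 bits, which is > 0.75 bits.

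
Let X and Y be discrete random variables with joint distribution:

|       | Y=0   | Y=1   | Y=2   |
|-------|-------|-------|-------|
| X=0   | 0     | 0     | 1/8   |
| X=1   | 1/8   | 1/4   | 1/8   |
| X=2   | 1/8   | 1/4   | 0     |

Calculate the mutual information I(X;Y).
Marginal P(X) (row sums):
  P(X=0) = 0 + 0 + 1/8 = 1/8
  P(X=1) = 1/8 + 1/4 + 1/8 = 1/2
  P(X=2) = 1/8 + 1/4 + 0 = 3/8
Marginal P(Y) (column sums):
  P(Y=0) = 0 + 1/8 + 1/8 = 1/4
  P(Y=1) = 0 + 1/4 + 1/4 = 1/2
  P(Y=2) = 1/8 + 1/8 + 0 = 1/4

H(X) = -[(1/8)·log₂(1/8) + (1/2)·log₂(1/2) + (3/8)·log₂(3/8)]
  = 0.3750 + 0.5000 + 0.5306
  = 1.4056 bits
H(Y) = -[(1/4)·log₂(1/4) + (1/2)·log₂(1/2) + (1/4)·log₂(1/4)]
  = 0.5000 + 0.5000 + 0.5000
  = 1.5000 bits
H(X,Y) = -[(1/8)·log₂(1/8) + (1/8)·log₂(1/8) + (1/4)·log₂(1/4) + (1/8)·log₂(1/8) + (1/8)·log₂(1/8) + (1/4)·log₂(1/4)]
  = 0.3750 + 0.3750 + 0.5000 + 0.3750 + 0.3750 + 0.5000
  = 2.5000 bits

I(X;Y) = H(X) + H(Y) - H(X,Y)
  = 1.4056 + 1.5000 - 2.5000
  = 0.4056 bits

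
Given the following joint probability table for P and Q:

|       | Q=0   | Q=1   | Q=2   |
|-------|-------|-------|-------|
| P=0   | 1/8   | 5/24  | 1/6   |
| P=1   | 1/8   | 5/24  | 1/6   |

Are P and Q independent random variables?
Marginal P(P) (row sums):
  P(P=0) = 1/8 + 5/24 + 1/6 = 1/2
  P(P=1) = 1/8 + 5/24 + 1/6 = 1/2
Marginal P(Q) (column sums):
  P(Q=0) = 1/8 + 1/8 = 1/4
  P(Q=1) = 5/24 + 5/24 = 5/12
  P(Q=2) = 1/6 + 1/6 = 1/3

P and Q are independent iff P(P=i,Q=j) = P(P=i)·P(Q=j) for every cell.
  P(P=0)·P(Q=0) = 1/2 × 1/4 = 1/8 = P(P=0,Q=0) ✓
  P(P=0)·P(Q=1) = 1/2 × 5/12 = 5/24 = P(P=0,Q=1) ✓
  P(P=0)·P(Q=2) = 1/2 × 1/3 = 1/6 = P(P=0,Q=2) ✓
  P(P=1)·P(Q=0) = 1/2 × 1/4 = 1/8 = P(P=1,Q=0) ✓
  P(P=1)·P(Q=1) = 1/2 × 5/12 = 5/24 = P(P=1,Q=1) ✓
  P(P=1)·P(Q=2) = 1/2 × 1/3 = 1/6 = P(P=1,Q=2) ✓

Yes, P and Q are independent: every cell factors, so I(P;Q) = 0 bits.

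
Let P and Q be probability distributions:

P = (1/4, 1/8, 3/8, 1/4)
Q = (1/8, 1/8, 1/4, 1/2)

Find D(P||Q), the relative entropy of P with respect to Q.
D(P||Q) = Σ P(i) log₂(P(i)/Q(i))
  i=0: (1/4) × log₂((1/4)/(1/8)) = (1/4) × log₂(2) = 0.2500
  i=1: (1/8) × log₂((1/8)/(1/8)) = (1/8) × log₂(1) = 0.0000
  i=2: (3/8) × log₂((3/8)/(1/4)) = (3/8) × log₂(3/2) = 0.2194
  i=3: (1/4) × log₂((1/4)/(1/2)) = (1/4) × log₂(1/2) = -0.2500
D(P||Q) = 0.2500 + 0.0000 + 0.2194 - 0.2500
  = 0.2194 bits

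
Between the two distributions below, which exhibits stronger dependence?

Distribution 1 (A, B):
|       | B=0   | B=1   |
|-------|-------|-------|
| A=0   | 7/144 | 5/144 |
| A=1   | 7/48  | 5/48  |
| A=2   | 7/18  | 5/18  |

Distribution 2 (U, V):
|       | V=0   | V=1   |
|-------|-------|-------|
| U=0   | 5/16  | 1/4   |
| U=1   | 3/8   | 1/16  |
Distribution 1 (A, B):
Marginal P(A) (row sums):
  P(A=0) = 7/144 + 5/144 = 1/12
  P(A=1) = 7/48 + 5/48 = 1/4
  P(A=2) = 7/18 + 5/18 = 2/3
Marginal P(B) (column sums):
  P(B=0) = 7/144 + 7/48 + 7/18 = 7/12
  P(B=1) = 5/144 + 5/48 + 5/18 = 5/12

H(A) = -[(1/12)·log₂(1/12) + (1/4)·log₂(1/4) + (2/3)·log₂(2/3)]
  = 0.2987 + 0.5000 + 0.3900
  = 1.1887 bits
H(B) = -[(7/12)·log₂(7/12) + (5/12)·log₂(5/12)]
  = 0.4536 + 0.5263
  = 0.9799 bits
H(A,B) = -[(7/144)·log₂(7/144) + (5/144)·log₂(5/144) + (7/48)·log₂(7/48) + (5/48)·log₂(5/48) + (7/18)·log₂(7/18) + (5/18)·log₂(5/18)]
  = 0.2121 + 0.1683 + 0.4051 + 0.3399 + 0.5299 + 0.5133
  = 2.1686 bits

I(A;B) = H(A) + H(B) - H(A,B)
  = 1.1887 + 0.9799 - 2.1686
  = 0.0000 bits

Distribution 2 (U, V):
Marginal P(U) (row sums):
  P(U=0) = 5/16 + 1/4 = 9/16
  P(U=1) = 3/8 + 1/16 = 7/16
Marginal P(V) (column sums):
  P(V=0) = 5/16 + 3/8 = 11/16
  P(V=1) = 1/4 + 1/16 = 5/16

H(U) = -[(9/16)·log₂(9/16) + (7/16)·log₂(7/16)]
  = 0.4669 + 0.5218
  = 0.9887 bits
H(V) = -[(11/16)·log₂(11/16) + (5/16)·log₂(5/16)]
  = 0.3716 + 0.5244
  = 0.8960 bits
H(U,V) = -[(5/16)·log₂(5/16) + (1/4)·log₂(1/4) + (3/8)·log₂(3/8) + (1/16)·log₂(1/16)]
  = 0.5244 + 0.5000 + 0.5306 + 0.2500
  = 1.8050 bits

I(U;V) = H(U) + H(V) - H(U,V)
  = 0.9887 + 0.8960 - 1.8050
  = 0.0797 bits

I(U;V) = 0.0797 bits > I(A;B) = 0.0000 bits, so (U, V) has the higher mutual information (stronger dependence).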